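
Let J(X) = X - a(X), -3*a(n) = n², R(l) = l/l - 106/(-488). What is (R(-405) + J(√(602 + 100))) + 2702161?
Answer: 659384677/244 + 3*√78 ≈ 2.7024e+6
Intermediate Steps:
R(l) = 297/244 (R(l) = 1 - 106*(-1/488) = 1 + 53/244 = 297/244)
a(n) = -n²/3
J(X) = X + X²/3 (J(X) = X - (-1)*X²/3 = X + X²/3)
(R(-405) + J(√(602 + 100))) + 2702161 = (297/244 + √(602 + 100)*(3 + √(602 + 100))/3) + 2702161 = (297/244 + √702*(3 + √702)/3) + 2702161 = (297/244 + (3*√78)*(3 + 3*√78)/3) + 2702161 = (297/244 + √78*(3 + 3*√78)) + 2702161 = 659327581/244 + √78*(3 + 3*√78)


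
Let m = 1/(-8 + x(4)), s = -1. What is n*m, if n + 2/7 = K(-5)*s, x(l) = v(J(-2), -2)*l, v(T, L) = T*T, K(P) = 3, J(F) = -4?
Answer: -23/392 ≈ -0.058673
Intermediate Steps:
v(T, L) = T**2
x(l) = 16*l (x(l) = (-4)**2*l = 16*l)
n = -23/7 (n = -2/7 + 3*(-1) = -2/7 - 3 = -23/7 ≈ -3.2857)
m = 1/56 (m = 1/(-8 + 16*4) = 1/(-8 + 64) = 1/56 ≈ 0.017857)
n*m = -23/7*1/56 = -23/392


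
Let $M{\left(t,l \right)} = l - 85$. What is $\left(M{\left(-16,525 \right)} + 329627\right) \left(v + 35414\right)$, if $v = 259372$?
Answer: $97299130662$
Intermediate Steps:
$M{\left(t,l \right)} = -85 + l$
$\left(M{\left(-16,525 \right)} + 329627\right) \left(v + 35414\right) = \left(\left(-85 + 525\right) + 329627\right) \left(259372 + 35414\right) = \left(440 + 329627\right) 294786 = 330067 \cdot 294786 = 97299130662$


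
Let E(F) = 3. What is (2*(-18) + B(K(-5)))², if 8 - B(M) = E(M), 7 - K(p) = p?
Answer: 961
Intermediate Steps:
K(p) = 7 - p
B(M) = 5 (B(M) = 8 - 1*3 = 8 - 3 = 5)
(2*(-18) + B(K(-5)))² = (2*(-18) + 5)² = (-36 + 5)² = (-31)² = 961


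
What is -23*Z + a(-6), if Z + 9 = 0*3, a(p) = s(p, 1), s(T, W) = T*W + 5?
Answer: 206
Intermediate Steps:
s(T, W) = 5 + T*W
a(p) = 5 + p (a(p) = 5 + p*1 = 5 + p)
Z = -9 (Z = -9 + 0*3 = -9 + 0 = -9)
-23*Z + a(-6) = -23*(-9) + (5 - 6) = 207 - 1 = 206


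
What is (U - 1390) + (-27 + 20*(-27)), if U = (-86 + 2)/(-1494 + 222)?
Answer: -207435/106 ≈ -1956.9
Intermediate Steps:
U = 7/106 (U = -84/(-1272) = -84*(-1/1272) = 7/106 ≈ 0.066038)
(U - 1390) + (-27 + 20*(-27)) = (7/106 - 1390) + (-27 + 20*(-27)) = -147333/106 + (-27 - 540) = -147333/106 - 567 = -207435/106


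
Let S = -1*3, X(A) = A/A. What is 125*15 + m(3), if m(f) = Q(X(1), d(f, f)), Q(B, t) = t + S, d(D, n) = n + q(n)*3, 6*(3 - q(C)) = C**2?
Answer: 3759/2 ≈ 1879.5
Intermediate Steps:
X(A) = 1
q(C) = 3 - C**2/6
S = -3
d(D, n) = 9 + n - n**2/2 (d(D, n) = n + (3 - n**2/6)*3 = n + (9 - n**2/2) = 9 + n - n**2/2)
Q(B, t) = -3 + t (Q(B, t) = t - 3 = -3 + t)
m(f) = 6 + f - f**2/2 (m(f) = -3 + (9 + f - f**2/2) = 6 + f - f**2/2)
125*15 + m(3) = 125*15 + (6 + 3 - 1/2*3**2) = 1875 + (6 + 3 - 1/2*9) = 1875 + (6 + 3 - 9/2) = 1875 + 9/2 = 3759/2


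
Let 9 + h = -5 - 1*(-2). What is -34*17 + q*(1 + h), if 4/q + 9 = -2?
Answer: -574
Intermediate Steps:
h = -12 (h = -9 + (-5 - 1*(-2)) = -9 + (-5 + 2) = -9 - 3 = -12)
q = -4/11 (q = 4/(-9 - 2) = 4/(-11) = 4*(-1/11) = -4/11 ≈ -0.36364)
-34*17 + q*(1 + h) = -34*17 - 4*(1 - 12)/11 = -578 - 4/11*(-11) = -578 + 4 = -574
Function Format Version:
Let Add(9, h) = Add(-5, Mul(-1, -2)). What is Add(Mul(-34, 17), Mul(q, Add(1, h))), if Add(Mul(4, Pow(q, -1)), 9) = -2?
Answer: -574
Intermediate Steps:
h = -12 (h = Add(-9, Add(-5, Mul(-1, -2))) = Add(-9, Add(-5, 2)) = Add(-9, -3) = -12)
q = Rational(-4, 11) (q = Mul(4, Pow(Add(-9, -2), -1)) = Mul(4, Pow(-11, -1)) = Mul(4, Rational(-1, 11)) = Rational(-4, 11) ≈ -0.36364)
Add(Mul(-34, 17), Mul(q, Add(1, h))) = Add(Mul(-34, 17), Mul(Rational(-4, 11), Add(1, -12))) = Add(-578, Mul(Rational(-4, 11), -11)) = Add(-578, 4) = -574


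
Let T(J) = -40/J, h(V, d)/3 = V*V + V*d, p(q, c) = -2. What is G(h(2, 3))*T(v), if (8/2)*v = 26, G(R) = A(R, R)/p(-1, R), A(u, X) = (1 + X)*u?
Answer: 37200/13 ≈ 2861.5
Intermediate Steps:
A(u, X) = u*(1 + X)
h(V, d) = 3*V² + 3*V*d (h(V, d) = 3*(V*V + V*d) = 3*(V² + V*d) = 3*V² + 3*V*d)
G(R) = -R*(1 + R)/2 (G(R) = (R*(1 + R))/(-2) = (R*(1 + R))*(-½) = -R*(1 + R)/2)
v = 13/2 (v = (¼)*26 = 13/2 ≈ 6.5000)
G(h(2, 3))*T(v) = (-3*2*(2 + 3)*(1 + 3*2*(2 + 3))/2)*(-40/13/2) = (-3*2*5*(1 + 3*2*5)/2)*(-40*2/13) = -½*30*(1 + 30)*(-80/13) = -½*30*31*(-80/13) = -465*(-80/13) = 37200/13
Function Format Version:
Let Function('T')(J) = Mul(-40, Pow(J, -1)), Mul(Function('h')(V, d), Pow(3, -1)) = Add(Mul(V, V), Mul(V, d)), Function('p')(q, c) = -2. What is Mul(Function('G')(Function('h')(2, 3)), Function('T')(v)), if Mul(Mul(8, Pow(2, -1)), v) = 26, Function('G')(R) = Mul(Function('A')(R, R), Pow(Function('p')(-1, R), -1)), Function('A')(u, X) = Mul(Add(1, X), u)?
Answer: Rational(37200, 13) ≈ 2861.5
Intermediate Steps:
Function('A')(u, X) = Mul(u, Add(1, X))
Function('h')(V, d) = Add(Mul(3, Pow(V, 2)), Mul(3, V, d)) (Function('h')(V, d) = Mul(3, Add(Mul(V, V), Mul(V, d))) = Mul(3, Add(Pow(V, 2), Mul(V, d))) = Add(Mul(3, Pow(V, 2)), Mul(3, V, d)))
Function('G')(R) = Mul(Rational(-1, 2), R, Add(1, R)) (Function('G')(R) = Mul(Mul(R, Add(1, R)), Pow(-2, -1)) = Mul(Mul(R, Add(1, R)), Rational(-1, 2)) = Mul(Rational(-1, 2), R, Add(1, R)))
v = Rational(13, 2) (v = Mul(Rational(1, 4), 26) = Rational(13, 2) ≈ 6.5000)
Mul(Function('G')(Function('h')(2, 3)), Function('T')(v)) = Mul(Mul(Rational(-1, 2), Mul(3, 2, Add(2, 3)), Add(1, Mul(3, 2, Add(2, 3)))), Mul(-40, Pow(Rational(13, 2), -1))) = Mul(Mul(Rational(-1, 2), Mul(3, 2, 5), Add(1, Mul(3, 2, 5))), Mul(-40, Rational(2, 13))) = Mul(Mul(Rational(-1, 2), 30, Add(1, 30)), Rational(-80, 13)) = Mul(Mul(Rational(-1, 2), 30, 31), Rational(-80, 13)) = Mul(-465, Rational(-80, 13)) = Rational(37200, 13)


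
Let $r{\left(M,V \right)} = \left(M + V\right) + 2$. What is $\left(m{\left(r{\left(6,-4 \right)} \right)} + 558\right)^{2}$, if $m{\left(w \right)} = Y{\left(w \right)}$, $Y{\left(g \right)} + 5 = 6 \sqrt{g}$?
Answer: $319225$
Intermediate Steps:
$Y{\left(g \right)} = -5 + 6 \sqrt{g}$
$r{\left(M,V \right)} = 2 + M + V$
$m{\left(w \right)} = -5 + 6 \sqrt{w}$
$\left(m{\left(r{\left(6,-4 \right)} \right)} + 558\right)^{2} = \left(\left(-5 + 6 \sqrt{2 + 6 - 4}\right) + 558\right)^{2} = \left(\left(-5 + 6 \sqrt{4}\right) + 558\right)^{2} = \left(\left(-5 + 6 \cdot 2\right) + 558\right)^{2} = \left(\left(-5 + 12\right) + 558\right)^{2} = \left(7 + 558\right)^{2} = 565^{2} = 319225$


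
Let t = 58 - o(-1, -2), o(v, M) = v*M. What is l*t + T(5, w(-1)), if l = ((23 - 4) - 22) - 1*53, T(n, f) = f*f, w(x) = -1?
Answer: -3135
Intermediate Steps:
o(v, M) = M*v
T(n, f) = f²
t = 56 (t = 58 - (-2)*(-1) = 58 - 1*2 = 58 - 2 = 56)
l = -56 (l = (19 - 22) - 53 = -3 - 53 = -56)
l*t + T(5, w(-1)) = -56*56 + (-1)² = -3136 + 1 = -3135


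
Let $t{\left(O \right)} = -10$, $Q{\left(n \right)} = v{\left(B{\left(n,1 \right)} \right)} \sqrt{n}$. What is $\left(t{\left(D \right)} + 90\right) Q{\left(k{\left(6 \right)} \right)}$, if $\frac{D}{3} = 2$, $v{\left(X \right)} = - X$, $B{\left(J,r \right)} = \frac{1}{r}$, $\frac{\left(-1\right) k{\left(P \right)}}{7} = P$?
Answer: $- 80 i \sqrt{42} \approx - 518.46 i$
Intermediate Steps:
$k{\left(P \right)} = - 7 P$
$Q{\left(n \right)} = - \sqrt{n}$ ($Q{\left(n \right)} = - 1^{-1} \sqrt{n} = \left(-1\right) 1 \sqrt{n} = - \sqrt{n}$)
$D = 6$ ($D = 3 \cdot 2 = 6$)
$\left(t{\left(D \right)} + 90\right) Q{\left(k{\left(6 \right)} \right)} = \left(-10 + 90\right) \left(- \sqrt{\left(-7\right) 6}\right) = 80 \left(- \sqrt{-42}\right) = 80 \left(- i \sqrt{42}\right) = - 80 i \sqrt{42}$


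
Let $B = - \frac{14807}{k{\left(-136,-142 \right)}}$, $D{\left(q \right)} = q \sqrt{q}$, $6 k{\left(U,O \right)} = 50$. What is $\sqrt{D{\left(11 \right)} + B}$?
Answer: $\frac{\sqrt{-44421 + 275 \sqrt{11}}}{5} \approx 41.718 i$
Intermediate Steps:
$k{\left(U,O \right)} = \frac{25}{3}$ ($k{\left(U,O \right)} = \frac{1}{6} \cdot 50 = \frac{25}{3}$)
$D{\left(q \right)} = q^{\frac{3}{2}}$
$B = - \frac{44421}{25}$ ($B = - \frac{14807}{\frac{25}{3}} = \left(-14807\right) \frac{3}{25} = - \frac{44421}{25} \approx -1776.8$)
$\sqrt{D{\left(11 \right)} + B} = \sqrt{11^{\frac{3}{2}} - \frac{44421}{25}} = \sqrt{11 \sqrt{11} - \frac{44421}{25}} = \sqrt{- \frac{44421}{25} + 11 \sqrt{11}}$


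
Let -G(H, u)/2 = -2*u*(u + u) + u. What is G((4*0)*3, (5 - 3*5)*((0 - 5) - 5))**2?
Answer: 6368040000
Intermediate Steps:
G(H, u) = -2*u + 8*u**2 (G(H, u) = -2*(-2*u*(u + u) + u) = -2*(-2*u*2*u + u) = -2*(-4*u**2 + u) = -2*(u - 4*u**2) = -2*u + 8*u**2)
G((4*0)*3, (5 - 3*5)*((0 - 5) - 5))**2 = (2*((5 - 3*5)*((0 - 5) - 5))*(-1 + 4*((5 - 3*5)*((0 - 5) - 5))))**2 = (2*((5 - 15)*(-5 - 5))*(-1 + 4*((5 - 15)*(-5 - 5))))**2 = (2*(-10*(-10))*(-1 + 4*(-10*(-10))))**2 = (2*100*(-1 + 4*100))**2 = (2*100*(-1 + 400))**2 = (2*100*399)**2 = 79800**2 = 6368040000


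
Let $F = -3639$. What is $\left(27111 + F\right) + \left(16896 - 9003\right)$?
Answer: $31365$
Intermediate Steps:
$\left(27111 + F\right) + \left(16896 - 9003\right) = \left(27111 - 3639\right) + \left(16896 - 9003\right) = 23472 + \left(16896 - 9003\right) = 23472 + 7893 = 31365$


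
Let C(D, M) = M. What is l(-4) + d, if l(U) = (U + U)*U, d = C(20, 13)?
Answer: 45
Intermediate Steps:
d = 13
l(U) = 2*U² (l(U) = (2*U)*U = 2*U²)
l(-4) + d = 2*(-4)² + 13 = 2*16 + 13 = 32 + 13 = 45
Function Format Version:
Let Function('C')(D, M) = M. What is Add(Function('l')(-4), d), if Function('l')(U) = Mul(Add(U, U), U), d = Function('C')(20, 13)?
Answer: 45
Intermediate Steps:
d = 13
Function('l')(U) = Mul(2, Pow(U, 2)) (Function('l')(U) = Mul(Mul(2, U), U) = Mul(2, Pow(U, 2)))
Add(Function('l')(-4), d) = Add(Mul(2, Pow(-4, 2)), 13) = Add(Mul(2, 16), 13) = Add(32, 13) = 45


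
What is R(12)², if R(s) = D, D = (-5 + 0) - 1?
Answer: 36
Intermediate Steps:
D = -6 (D = -5 - 1 = -6)
R(s) = -6
R(12)² = (-6)² = 36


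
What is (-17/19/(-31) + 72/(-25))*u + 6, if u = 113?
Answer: -4655729/14725 ≈ -316.18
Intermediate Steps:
(-17/19/(-31) + 72/(-25))*u + 6 = (-17/19/(-31) + 72/(-25))*113 + 6 = (-17*1/19*(-1/31) + 72*(-1/25))*113 + 6 = (-17/19*(-1/31) - 72/25)*113 + 6 = (17/589 - 72/25)*113 + 6 = -41983/14725*113 + 6 = -4744079/14725 + 6 = -4655729/14725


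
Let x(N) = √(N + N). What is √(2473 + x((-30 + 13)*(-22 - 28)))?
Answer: √(2473 + 10*√17) ≈ 50.142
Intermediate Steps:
x(N) = √2*√N (x(N) = √(2*N) = √2*√N)
√(2473 + x((-30 + 13)*(-22 - 28))) = √(2473 + √2*√((-30 + 13)*(-22 - 28))) = √(2473 + √2*√(-17*(-50))) = √(2473 + √2*√850) = √(2473 + √2*(5*√34)) = √(2473 + 10*√17)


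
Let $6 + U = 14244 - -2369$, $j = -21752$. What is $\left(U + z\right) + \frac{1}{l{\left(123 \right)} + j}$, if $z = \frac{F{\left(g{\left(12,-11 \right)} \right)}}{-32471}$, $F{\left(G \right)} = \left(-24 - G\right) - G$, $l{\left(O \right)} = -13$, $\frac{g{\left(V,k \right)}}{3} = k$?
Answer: $\frac{11736686001604}{706731315} \approx 16607.0$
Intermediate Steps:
$g{\left(V,k \right)} = 3 k$
$F{\left(G \right)} = -24 - 2 G$
$U = 16607$ ($U = -6 + \left(14244 - -2369\right) = -6 + \left(14244 + 2369\right) = -6 + 16613 = 16607$)
$z = - \frac{42}{32471}$ ($z = \frac{-24 - 2 \cdot 3 \left(-11\right)}{-32471} = \left(-24 - -66\right) \left(- \frac{1}{32471}\right) = \left(-24 + 66\right) \left(- \frac{1}{32471}\right) = 42 \left(- \frac{1}{32471}\right) = - \frac{42}{32471} \approx -0.0012935$)
$\left(U + z\right) + \frac{1}{l{\left(123 \right)} + j} = \left(16607 - \frac{42}{32471}\right) + \frac{1}{-13 - 21752} = \frac{539245855}{32471} + \frac{1}{-21765} = \frac{539245855}{32471} - \frac{1}{21765} = \frac{11736686001604}{706731315}$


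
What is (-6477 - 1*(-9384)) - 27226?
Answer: -24319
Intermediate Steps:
(-6477 - 1*(-9384)) - 27226 = (-6477 + 9384) - 27226 = 2907 - 27226 = -24319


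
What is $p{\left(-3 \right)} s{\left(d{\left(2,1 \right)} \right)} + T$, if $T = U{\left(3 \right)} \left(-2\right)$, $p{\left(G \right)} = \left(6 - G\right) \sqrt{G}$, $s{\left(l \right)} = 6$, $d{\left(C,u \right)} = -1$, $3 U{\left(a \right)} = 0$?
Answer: $54 i \sqrt{3} \approx 93.531 i$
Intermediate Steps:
$U{\left(a \right)} = 0$ ($U{\left(a \right)} = \frac{1}{3} \cdot 0 = 0$)
$p{\left(G \right)} = \sqrt{G} \left(6 - G\right)$
$T = 0$ ($T = 0 \left(-2\right) = 0$)
$p{\left(-3 \right)} s{\left(d{\left(2,1 \right)} \right)} + T = \sqrt{-3} \left(6 - -3\right) 6 + 0 = i \sqrt{3} \left(6 + 3\right) 6 + 0 = i \sqrt{3} \cdot 9 \cdot 6 + 0 = 9 i \sqrt{3} \cdot 6 + 0 = 54 i \sqrt{3} + 0 = 54 i \sqrt{3}$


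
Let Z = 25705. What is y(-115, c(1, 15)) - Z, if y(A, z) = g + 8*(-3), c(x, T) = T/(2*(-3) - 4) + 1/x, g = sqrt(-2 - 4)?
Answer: -25729 + I*sqrt(6) ≈ -25729.0 + 2.4495*I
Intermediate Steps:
g = I*sqrt(6) (g = sqrt(-6) = I*sqrt(6) ≈ 2.4495*I)
c(x, T) = 1/x - T/10 (c(x, T) = T/(-6 - 4) + 1/x = T/(-10) + 1/x = T*(-1/10) + 1/x = -T/10 + 1/x = 1/x - T/10)
y(A, z) = -24 + I*sqrt(6) (y(A, z) = I*sqrt(6) + 8*(-3) = I*sqrt(6) - 24 = -24 + I*sqrt(6))
y(-115, c(1, 15)) - Z = (-24 + I*sqrt(6)) - 1*25705 = (-24 + I*sqrt(6)) - 25705 = -25729 + I*sqrt(6)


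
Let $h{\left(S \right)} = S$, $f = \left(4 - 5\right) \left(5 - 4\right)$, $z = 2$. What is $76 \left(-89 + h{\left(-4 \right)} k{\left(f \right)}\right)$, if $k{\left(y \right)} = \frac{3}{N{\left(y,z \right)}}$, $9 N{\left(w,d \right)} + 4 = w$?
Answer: $- \frac{25612}{5} \approx -5122.4$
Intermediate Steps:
$f = -1$ ($f = \left(-1\right) 1 = -1$)
$N{\left(w,d \right)} = - \frac{4}{9} + \frac{w}{9}$
$k{\left(y \right)} = \frac{3}{- \frac{4}{9} + \frac{y}{9}}$
$76 \left(-89 + h{\left(-4 \right)} k{\left(f \right)}\right) = 76 \left(-89 - 4 \frac{27}{-4 - 1}\right) = 76 \left(-89 - 4 \frac{27}{-5}\right) = 76 \left(-89 - 4 \cdot 27 \left(- \frac{1}{5}\right)\right) = 76 \left(-89 - - \frac{108}{5}\right) = 76 \left(-89 + \frac{108}{5}\right) = 76 \left(- \frac{337}{5}\right) = - \frac{25612}{5}$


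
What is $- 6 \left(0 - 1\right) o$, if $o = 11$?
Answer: $66$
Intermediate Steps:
$- 6 \left(0 - 1\right) o = - 6 \left(0 - 1\right) 11 = \left(-6\right) \left(-1\right) 11 = 6 \cdot 11 = 66$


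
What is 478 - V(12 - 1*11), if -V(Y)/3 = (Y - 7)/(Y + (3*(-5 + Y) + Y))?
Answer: 2399/5 ≈ 479.80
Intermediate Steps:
V(Y) = -3*(-7 + Y)/(-15 + 5*Y) (V(Y) = -3*(Y - 7)/(Y + (3*(-5 + Y) + Y)) = -3*(-7 + Y)/(Y + ((-15 + 3*Y) + Y)) = -3*(-7 + Y)/(Y + (-15 + 4*Y)) = -3*(-7 + Y)/(-15 + 5*Y))
478 - V(12 - 1*11) = 478 - 3*(7 - (12 - 1*11))/(5*(-3 + (12 - 1*11))) = 478 - 3*(7 - (12 - 11))/(5*(-3 + (12 - 11))) = 478 - 3*(7 - 1*1)/(5*(-3 + 1)) = 478 - 3*(7 - 1)/(5*(-2)) = 478 - 3*(-1)*6/(5*2) = 478 - 1*(-9/5) = 478 + 9/5 = 2399/5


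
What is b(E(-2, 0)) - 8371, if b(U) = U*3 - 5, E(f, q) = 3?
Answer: -8367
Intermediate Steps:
b(U) = -5 + 3*U (b(U) = 3*U - 5 = -5 + 3*U)
b(E(-2, 0)) - 8371 = (-5 + 3*3) - 8371 = (-5 + 9) - 8371 = 4 - 8371 = -8367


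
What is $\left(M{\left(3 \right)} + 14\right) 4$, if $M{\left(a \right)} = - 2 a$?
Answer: $32$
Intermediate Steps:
$\left(M{\left(3 \right)} + 14\right) 4 = \left(\left(-2\right) 3 + 14\right) 4 = \left(-6 + 14\right) 4 = 8 \cdot 4 = 32$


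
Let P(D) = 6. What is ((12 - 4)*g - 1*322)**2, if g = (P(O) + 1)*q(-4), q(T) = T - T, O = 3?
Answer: 103684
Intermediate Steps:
q(T) = 0
g = 0 (g = (6 + 1)*0 = 7*0 = 0)
((12 - 4)*g - 1*322)**2 = ((12 - 4)*0 - 1*322)**2 = (8*0 - 322)**2 = (0 - 322)**2 = (-322)**2 = 103684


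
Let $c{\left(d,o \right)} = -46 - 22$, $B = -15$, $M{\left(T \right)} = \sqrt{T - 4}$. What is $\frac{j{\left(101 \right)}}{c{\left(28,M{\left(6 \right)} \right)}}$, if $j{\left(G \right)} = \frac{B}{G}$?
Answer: $\frac{15}{6868} \approx 0.002184$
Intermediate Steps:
$M{\left(T \right)} = \sqrt{-4 + T}$
$j{\left(G \right)} = - \frac{15}{G}$
$c{\left(d,o \right)} = -68$
$\frac{j{\left(101 \right)}}{c{\left(28,M{\left(6 \right)} \right)}} = \frac{\left(-15\right) \frac{1}{101}}{-68} = \left(-15\right) \frac{1}{101} \left(- \frac{1}{68}\right) = \left(- \frac{15}{101}\right) \left(- \frac{1}{68}\right) = \frac{15}{6868}$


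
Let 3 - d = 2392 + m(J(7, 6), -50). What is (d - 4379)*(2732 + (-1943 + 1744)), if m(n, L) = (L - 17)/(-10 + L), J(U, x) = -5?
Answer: -1028770351/60 ≈ -1.7146e+7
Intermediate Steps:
m(n, L) = (-17 + L)/(-10 + L)
d = -143407/60 (d = 3 - (2392 + (-17 - 50)/(-10 - 50)) = 3 - (2392 - 67/(-60)) = 3 - (2392 - 1/60*(-67)) = 3 - (2392 + 67/60) = 3 - 1*143587/60 = 3 - 143587/60 = -143407/60 ≈ -2390.1)
(d - 4379)*(2732 + (-1943 + 1744)) = (-143407/60 - 4379)*(2732 + (-1943 + 1744)) = -406147*(2732 - 199)/60 = -406147/60*2533 = -1028770351/60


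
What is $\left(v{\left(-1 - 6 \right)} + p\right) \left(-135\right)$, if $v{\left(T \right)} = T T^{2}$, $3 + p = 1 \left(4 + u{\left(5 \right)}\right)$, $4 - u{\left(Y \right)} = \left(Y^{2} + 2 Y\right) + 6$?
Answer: $51165$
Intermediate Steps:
$u{\left(Y \right)} = -2 - Y^{2} - 2 Y$ ($u{\left(Y \right)} = 4 - \left(\left(Y^{2} + 2 Y\right) + 6\right) = 4 - \left(6 + Y^{2} + 2 Y\right) = -2 - Y^{2} - 2 Y$)
$p = -36$ ($p = -3 + 1 \left(4 - 37\right) = -3 + 1 \left(-33\right) = -3 - 33 = -36$)
$v{\left(T \right)} = T^{3}$
$\left(v{\left(-1 - 6 \right)} + p\right) \left(-135\right) = \left(\left(-1 - 6\right)^{3} - 36\right) \left(-135\right) = \left(\left(-7\right)^{3} - 36\right) \left(-135\right) = \left(-343 - 36\right) \left(-135\right) = \left(-379\right) \left(-135\right) = 51165$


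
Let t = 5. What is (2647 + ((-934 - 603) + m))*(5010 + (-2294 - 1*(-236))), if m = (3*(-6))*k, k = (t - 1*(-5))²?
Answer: -2036880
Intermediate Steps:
k = 100 (k = (5 - 1*(-5))² = (5 + 5)² = 10² = 100)
m = -1800 (m = (3*(-6))*100 = -18*100 = -1800)
(2647 + ((-934 - 603) + m))*(5010 + (-2294 - 1*(-236))) = (2647 + ((-934 - 603) - 1800))*(5010 + (-2294 - 1*(-236))) = (2647 + (-1537 - 1800))*(5010 + (-2294 + 236)) = (2647 - 3337)*(5010 - 2058) = -690*2952 = -2036880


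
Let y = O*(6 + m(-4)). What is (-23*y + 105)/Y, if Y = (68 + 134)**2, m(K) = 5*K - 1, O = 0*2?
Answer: 105/40804 ≈ 0.0025733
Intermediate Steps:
O = 0
m(K) = -1 + 5*K
y = 0 (y = 0*(6 + (-1 + 5*(-4))) = 0*(6 + (-1 - 20)) = 0*(6 - 21) = 0*(-15) = 0)
Y = 40804 (Y = 202**2 = 40804)
(-23*y + 105)/Y = (-23*0 + 105)/40804 = (0 + 105)*(1/40804) = 105*(1/40804) = 105/40804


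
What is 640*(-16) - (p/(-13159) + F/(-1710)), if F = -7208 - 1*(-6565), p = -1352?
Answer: -230430126757/22501890 ≈ -10240.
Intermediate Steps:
F = -643 (F = -7208 + 6565 = -643)
640*(-16) - (p/(-13159) + F/(-1710)) = 640*(-16) - (-1352/(-13159) - 643/(-1710)) = -10240 - (-1352*(-1/13159) - 643*(-1/1710)) = -10240 - (1352/13159 + 643/1710) = -10240 - 1*10773157/22501890 = -10240 - 10773157/22501890 = -230430126757/22501890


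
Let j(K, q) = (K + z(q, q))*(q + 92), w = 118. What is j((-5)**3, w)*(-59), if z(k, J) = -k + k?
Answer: 1548750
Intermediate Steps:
z(k, J) = 0
j(K, q) = K*(92 + q) (j(K, q) = (K + 0)*(q + 92) = K*(92 + q))
j((-5)**3, w)*(-59) = ((-5)**3*(92 + 118))*(-59) = -125*210*(-59) = -26250*(-59) = 1548750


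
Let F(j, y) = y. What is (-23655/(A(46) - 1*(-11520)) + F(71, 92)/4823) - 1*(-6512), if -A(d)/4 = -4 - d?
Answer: 73596287379/11305112 ≈ 6510.0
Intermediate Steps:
A(d) = 16 + 4*d (A(d) = -4*(-4 - d) = 16 + 4*d)
(-23655/(A(46) - 1*(-11520)) + F(71, 92)/4823) - 1*(-6512) = (-23655/((16 + 4*46) - 1*(-11520)) + 92/4823) - 1*(-6512) = (-23655/((16 + 184) + 11520) + 92*(1/4823)) + 6512 = (-23655/(200 + 11520) + 92/4823) + 6512 = (-23655/11720 + 92/4823) + 6512 = (-23655*1/11720 + 92/4823) + 6512 = (-4731/2344 + 92/4823) + 6512 = -22601965/11305112 + 6512 = 73596287379/11305112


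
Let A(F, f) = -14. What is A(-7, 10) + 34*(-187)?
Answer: -6372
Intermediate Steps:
A(-7, 10) + 34*(-187) = -14 + 34*(-187) = -14 - 6358 = -6372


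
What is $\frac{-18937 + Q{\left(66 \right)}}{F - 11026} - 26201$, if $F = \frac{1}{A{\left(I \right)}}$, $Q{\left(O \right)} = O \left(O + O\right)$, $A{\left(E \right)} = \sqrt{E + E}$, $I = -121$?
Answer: $\frac{- 26201 \sqrt{2} + 6355404022 i}{\sqrt{2} - 242572 i} \approx -26200.0 - 5.4066 \cdot 10^{-6} i$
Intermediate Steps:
$A{\left(E \right)} = \sqrt{2} \sqrt{E}$ ($A{\left(E \right)} = \sqrt{2 E} = \sqrt{2} \sqrt{E}$)
$Q{\left(O \right)} = 2 O^{2}$ ($Q{\left(O \right)} = O 2 O = 2 O^{2}$)
$F = - \frac{i \sqrt{2}}{22}$ ($F = \frac{1}{\sqrt{2} \sqrt{-121}} = \frac{1}{\sqrt{2} \cdot 11 i} = \frac{1}{11 i \sqrt{2}} = - \frac{i \sqrt{2}}{22} \approx - 0.064282 i$)
$\frac{-18937 + Q{\left(66 \right)}}{F - 11026} - 26201 = \frac{-18937 + 2 \cdot 66^{2}}{- \frac{i \sqrt{2}}{22} - 11026} - 26201 = \frac{-18937 + 2 \cdot 4356}{-11026 - \frac{i \sqrt{2}}{22}} - 26201 = \frac{-18937 + 8712}{-11026 - \frac{i \sqrt{2}}{22}} - 26201 = - \frac{10225}{-11026 - \frac{i \sqrt{2}}{22}} - 26201 = -26201 - \frac{10225}{-11026 - \frac{i \sqrt{2}}{22}}$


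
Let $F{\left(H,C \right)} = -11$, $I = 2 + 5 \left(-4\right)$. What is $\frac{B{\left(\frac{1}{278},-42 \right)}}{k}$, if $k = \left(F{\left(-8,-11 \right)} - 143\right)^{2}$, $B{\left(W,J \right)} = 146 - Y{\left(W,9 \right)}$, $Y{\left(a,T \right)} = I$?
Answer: $\frac{41}{5929} \approx 0.0069152$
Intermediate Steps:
$I = -18$ ($I = 2 - 20 = -18$)
$Y{\left(a,T \right)} = -18$
$B{\left(W,J \right)} = 164$ ($B{\left(W,J \right)} = 146 - -18 = 146 + 18 = 164$)
$k = 23716$ ($k = \left(-11 - 143\right)^{2} = \left(-154\right)^{2} = 23716$)
$\frac{B{\left(\frac{1}{278},-42 \right)}}{k} = \frac{164}{23716} = 164 \cdot \frac{1}{23716} = \frac{41}{5929}$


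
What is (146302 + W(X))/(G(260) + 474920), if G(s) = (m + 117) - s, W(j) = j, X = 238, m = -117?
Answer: 7327/23733 ≈ 0.30873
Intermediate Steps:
G(s) = -s (G(s) = (-117 + 117) - s = 0 - s = -s)
(146302 + W(X))/(G(260) + 474920) = (146302 + 238)/(-1*260 + 474920) = 146540/(-260 + 474920) = 146540/474660 = 146540*(1/474660) = 7327/23733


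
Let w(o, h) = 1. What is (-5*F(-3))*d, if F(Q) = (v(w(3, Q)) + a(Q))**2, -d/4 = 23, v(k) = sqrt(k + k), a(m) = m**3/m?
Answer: 38180 + 8280*sqrt(2) ≈ 49890.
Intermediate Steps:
a(m) = m**2
v(k) = sqrt(2)*sqrt(k) (v(k) = sqrt(2*k) = sqrt(2)*sqrt(k))
d = -92 (d = -4*23 = -92)
F(Q) = (sqrt(2) + Q**2)**2 (F(Q) = (sqrt(2)*sqrt(1) + Q**2)**2 = (sqrt(2)*1 + Q**2)**2 = (sqrt(2) + Q**2)**2)
(-5*F(-3))*d = -5*(sqrt(2) + (-3)**2)**2*(-92) = -5*(sqrt(2) + 9)**2*(-92) = -5*(9 + sqrt(2))**2*(-92) = 460*(9 + sqrt(2))**2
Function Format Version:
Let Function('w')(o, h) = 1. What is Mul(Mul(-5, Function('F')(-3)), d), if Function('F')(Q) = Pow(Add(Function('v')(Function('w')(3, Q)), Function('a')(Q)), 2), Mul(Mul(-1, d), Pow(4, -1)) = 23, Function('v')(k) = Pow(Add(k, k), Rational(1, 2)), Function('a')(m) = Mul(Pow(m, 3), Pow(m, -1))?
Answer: Add(38180, Mul(8280, Pow(2, Rational(1, 2)))) ≈ 49890.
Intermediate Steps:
Function('a')(m) = Pow(m, 2)
Function('v')(k) = Mul(Pow(2, Rational(1, 2)), Pow(k, Rational(1, 2))) (Function('v')(k) = Pow(Mul(2, k), Rational(1, 2)) = Mul(Pow(2, Rational(1, 2)), Pow(k, Rational(1, 2))))
d = -92 (d = Mul(-4, 23) = -92)
Function('F')(Q) = Pow(Add(Pow(2, Rational(1, 2)), Pow(Q, 2)), 2) (Function('F')(Q) = Pow(Add(Mul(Pow(2, Rational(1, 2)), Pow(1, Rational(1, 2))), Pow(Q, 2)), 2) = Pow(Add(Mul(Pow(2, Rational(1, 2)), 1), Pow(Q, 2)), 2) = Pow(Add(Pow(2, Rational(1, 2)), Pow(Q, 2)), 2))
Mul(Mul(-5, Function('F')(-3)), d) = Mul(Mul(-5, Pow(Add(Pow(2, Rational(1, 2)), Pow(-3, 2)), 2)), -92) = Mul(Mul(-5, Pow(Add(Pow(2, Rational(1, 2)), 9), 2)), -92) = Mul(Mul(-5, Pow(Add(9, Pow(2, Rational(1, 2))), 2)), -92) = Mul(460, Pow(Add(9, Pow(2, Rational(1, 2))), 2))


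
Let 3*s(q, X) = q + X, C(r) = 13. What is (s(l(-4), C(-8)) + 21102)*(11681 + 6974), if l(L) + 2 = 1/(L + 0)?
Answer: 4724695885/12 ≈ 3.9372e+8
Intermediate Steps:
l(L) = -2 + 1/L (l(L) = -2 + 1/(L + 0) = -2 + 1/L)
s(q, X) = X/3 + q/3 (s(q, X) = (q + X)/3 = (X + q)/3 = X/3 + q/3)
(s(l(-4), C(-8)) + 21102)*(11681 + 6974) = (((⅓)*13 + (-2 + 1/(-4))/3) + 21102)*(11681 + 6974) = ((13/3 + (-2 - ¼)/3) + 21102)*18655 = ((13/3 + (⅓)*(-9/4)) + 21102)*18655 = ((13/3 - ¾) + 21102)*18655 = (43/12 + 21102)*18655 = (253267/12)*18655 = 4724695885/12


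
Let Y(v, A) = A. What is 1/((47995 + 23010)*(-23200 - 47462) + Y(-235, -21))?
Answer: -1/5017355331 ≈ -1.9931e-10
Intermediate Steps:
1/((47995 + 23010)*(-23200 - 47462) + Y(-235, -21)) = 1/((47995 + 23010)*(-23200 - 47462) - 21) = 1/(71005*(-70662) - 21) = 1/(-5017355310 - 21) = 1/(-5017355331) = -1/5017355331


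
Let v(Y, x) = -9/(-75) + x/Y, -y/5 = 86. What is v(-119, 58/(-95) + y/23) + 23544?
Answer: 30609332729/1300075 ≈ 23544.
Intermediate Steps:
y = -430 (y = -5*86 = -430)
v(Y, x) = 3/25 + x/Y (v(Y, x) = -9*(-1/75) + x/Y = 3/25 + x/Y)
v(-119, 58/(-95) + y/23) + 23544 = (3/25 + (58/(-95) - 430/23)/(-119)) + 23544 = (3/25 + (58*(-1/95) - 430*1/23)*(-1/119)) + 23544 = (3/25 + (-58/95 - 430/23)*(-1/119)) + 23544 = (3/25 - 42184/2185*(-1/119)) + 23544 = (3/25 + 42184/260015) + 23544 = 366929/1300075 + 23544 = 30609332729/1300075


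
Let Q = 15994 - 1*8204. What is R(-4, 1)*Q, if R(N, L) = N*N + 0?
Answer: 124640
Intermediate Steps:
Q = 7790 (Q = 15994 - 8204 = 7790)
R(N, L) = N² (R(N, L) = N² + 0 = N²)
R(-4, 1)*Q = (-4)²*7790 = 16*7790 = 124640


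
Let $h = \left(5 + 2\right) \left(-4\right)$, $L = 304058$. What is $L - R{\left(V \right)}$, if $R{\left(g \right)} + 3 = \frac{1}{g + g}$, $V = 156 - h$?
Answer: $\frac{111894447}{368} \approx 3.0406 \cdot 10^{5}$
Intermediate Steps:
$h = -28$ ($h = 7 \left(-4\right) = -28$)
$V = 184$ ($V = 156 - -28 = 156 + 28 = 184$)
$R{\left(g \right)} = -3 + \frac{1}{2 g}$ ($R{\left(g \right)} = -3 + \frac{1}{g + g} = -3 + \frac{1}{2 g}$)
$L - R{\left(V \right)} = 304058 - \left(-3 + \frac{1}{2 \cdot 184}\right) = 304058 - \left(-3 + \frac{1}{2} \cdot \frac{1}{184}\right) = 304058 - \left(-3 + \frac{1}{368}\right) = 304058 - - \frac{1103}{368} = 304058 + \frac{1103}{368} = \frac{111894447}{368}$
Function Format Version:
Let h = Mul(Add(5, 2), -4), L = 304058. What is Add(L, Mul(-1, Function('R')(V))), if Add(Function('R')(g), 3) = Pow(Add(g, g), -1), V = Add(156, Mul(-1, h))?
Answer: Rational(111894447, 368) ≈ 3.0406e+5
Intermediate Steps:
h = -28 (h = Mul(7, -4) = -28)
V = 184 (V = Add(156, Mul(-1, -28)) = Add(156, 28) = 184)
Function('R')(g) = Add(-3, Mul(Rational(1, 2), Pow(g, -1))) (Function('R')(g) = Add(-3, Pow(Add(g, g), -1)) = Add(-3, Pow(Mul(2, g), -1)) = Add(-3, Mul(Rational(1, 2), Pow(g, -1))))
Add(L, Mul(-1, Function('R')(V))) = Add(304058, Mul(-1, Add(-3, Mul(Rational(1, 2), Pow(184, -1))))) = Add(304058, Mul(-1, Add(-3, Mul(Rational(1, 2), Rational(1, 184))))) = Add(304058, Mul(-1, Add(-3, Rational(1, 368)))) = Add(304058, Mul(-1, Rational(-1103, 368))) = Add(304058, Rational(1103, 368)) = Rational(111894447, 368)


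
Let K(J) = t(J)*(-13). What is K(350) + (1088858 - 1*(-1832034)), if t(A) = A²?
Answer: 1328392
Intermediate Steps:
K(J) = -13*J² (K(J) = J²*(-13) = -13*J²)
K(350) + (1088858 - 1*(-1832034)) = -13*350² + (1088858 - 1*(-1832034)) = -13*122500 + (1088858 + 1832034) = -1592500 + 2920892 = 1328392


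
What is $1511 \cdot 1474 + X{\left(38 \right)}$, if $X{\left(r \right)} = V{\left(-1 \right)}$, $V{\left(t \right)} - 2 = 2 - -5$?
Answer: $2227223$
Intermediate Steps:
$V{\left(t \right)} = 9$ ($V{\left(t \right)} = 2 + \left(2 - -5\right) = 2 + \left(2 + 5\right) = 2 + 7 = 9$)
$X{\left(r \right)} = 9$
$1511 \cdot 1474 + X{\left(38 \right)} = 1511 \cdot 1474 + 9 = 2227214 + 9 = 2227223$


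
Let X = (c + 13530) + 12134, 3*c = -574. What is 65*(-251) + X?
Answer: 27473/3 ≈ 9157.7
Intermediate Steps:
c = -574/3 (c = (⅓)*(-574) = -574/3 ≈ -191.33)
X = 76418/3 (X = (-574/3 + 13530) + 12134 = 40016/3 + 12134 = 76418/3 ≈ 25473.)
65*(-251) + X = 65*(-251) + 76418/3 = -16315 + 76418/3 = 27473/3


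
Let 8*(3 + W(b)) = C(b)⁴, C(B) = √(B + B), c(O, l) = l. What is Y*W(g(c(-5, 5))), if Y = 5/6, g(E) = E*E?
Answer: 3095/12 ≈ 257.92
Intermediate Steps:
g(E) = E²
C(B) = √2*√B (C(B) = √(2*B) = √2*√B)
Y = ⅚ (Y = 5*(⅙) = ⅚ ≈ 0.83333)
W(b) = -3 + b²/2 (W(b) = -3 + (√2*√b)⁴/8 = -3 + (4*b²)/8 = -3 + b²/2)
Y*W(g(c(-5, 5))) = 5*(-3 + (5²)²/2)/6 = 5*(-3 + (½)*25²)/6 = 5*(-3 + (½)*625)/6 = 5*(-3 + 625/2)/6 = (⅚)*(619/2) = 3095/12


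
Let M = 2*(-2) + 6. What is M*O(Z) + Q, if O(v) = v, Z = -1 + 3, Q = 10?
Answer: 14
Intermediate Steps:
Z = 2
M = 2 (M = -4 + 6 = 2)
M*O(Z) + Q = 2*2 + 10 = 4 + 10 = 14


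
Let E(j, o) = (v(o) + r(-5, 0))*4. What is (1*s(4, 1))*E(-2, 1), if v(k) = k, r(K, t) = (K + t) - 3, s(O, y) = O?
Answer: -112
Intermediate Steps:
r(K, t) = -3 + K + t
E(j, o) = -32 + 4*o (E(j, o) = (o + (-3 - 5 + 0))*4 = (o - 8)*4 = (-8 + o)*4 = -32 + 4*o)
(1*s(4, 1))*E(-2, 1) = (1*4)*(-32 + 4*1) = 4*(-32 + 4) = 4*(-28) = -112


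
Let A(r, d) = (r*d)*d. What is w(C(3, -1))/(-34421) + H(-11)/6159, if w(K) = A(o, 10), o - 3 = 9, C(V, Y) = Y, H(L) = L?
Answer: -7769431/211998939 ≈ -0.036648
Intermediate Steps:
o = 12 (o = 3 + 9 = 12)
A(r, d) = r*d² (A(r, d) = (d*r)*d = r*d²)
w(K) = 1200 (w(K) = 12*10² = 12*100 = 1200)
w(C(3, -1))/(-34421) + H(-11)/6159 = 1200/(-34421) - 11/6159 = 1200*(-1/34421) - 11*1/6159 = -1200/34421 - 11/6159 = -7769431/211998939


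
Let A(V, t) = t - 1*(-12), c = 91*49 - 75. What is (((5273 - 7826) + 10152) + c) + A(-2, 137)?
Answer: 12132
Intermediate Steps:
c = 4384 (c = 4459 - 75 = 4384)
A(V, t) = 12 + t (A(V, t) = t + 12 = 12 + t)
(((5273 - 7826) + 10152) + c) + A(-2, 137) = (((5273 - 7826) + 10152) + 4384) + (12 + 137) = ((-2553 + 10152) + 4384) + 149 = (7599 + 4384) + 149 = 11983 + 149 = 12132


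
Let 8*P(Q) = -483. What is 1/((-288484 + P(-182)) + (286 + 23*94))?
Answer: -8/2288771 ≈ -3.4953e-6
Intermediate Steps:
P(Q) = -483/8 (P(Q) = (⅛)*(-483) = -483/8)
1/((-288484 + P(-182)) + (286 + 23*94)) = 1/((-288484 - 483/8) + (286 + 23*94)) = 1/(-2308355/8 + (286 + 2162)) = 1/(-2308355/8 + 2448) = 1/(-2288771/8) = -8/2288771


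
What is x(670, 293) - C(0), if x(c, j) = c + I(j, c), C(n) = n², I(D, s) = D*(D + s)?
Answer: 282829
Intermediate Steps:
x(c, j) = c + j*(c + j) (x(c, j) = c + j*(j + c) = c + j*(c + j))
x(670, 293) - C(0) = (670 + 293*(670 + 293)) - 1*0² = (670 + 293*963) - 1*0 = (670 + 282159) + 0 = 282829 + 0 = 282829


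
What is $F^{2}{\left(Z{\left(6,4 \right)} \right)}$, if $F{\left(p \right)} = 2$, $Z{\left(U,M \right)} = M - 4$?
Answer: $4$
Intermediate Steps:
$Z{\left(U,M \right)} = -4 + M$
$F^{2}{\left(Z{\left(6,4 \right)} \right)} = 2^{2} = 4$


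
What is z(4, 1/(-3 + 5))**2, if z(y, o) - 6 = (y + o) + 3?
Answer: 729/4 ≈ 182.25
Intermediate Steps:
z(y, o) = 9 + o + y (z(y, o) = 6 + ((y + o) + 3) = 6 + ((o + y) + 3) = 6 + (3 + o + y) = 9 + o + y)
z(4, 1/(-3 + 5))**2 = (9 + 1/(-3 + 5) + 4)**2 = (9 + 1/2 + 4)**2 = (27/2)**2 = 729/4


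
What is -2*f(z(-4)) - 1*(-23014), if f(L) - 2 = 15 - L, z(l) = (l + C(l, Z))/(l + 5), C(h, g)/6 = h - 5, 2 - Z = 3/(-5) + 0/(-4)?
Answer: 22864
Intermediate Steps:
Z = 13/5 (Z = 2 - (3/(-5) + 0/(-4)) = 2 - (3*(-⅕) + 0*(-¼)) = 2 - (-⅗ + 0) = 2 - 1*(-⅗) = 2 + ⅗ = 13/5 ≈ 2.6000)
C(h, g) = -30 + 6*h (C(h, g) = 6*(h - 5) = 6*(-5 + h) = -30 + 6*h)
z(l) = (-30 + 7*l)/(5 + l) (z(l) = (l + (-30 + 6*l))/(l + 5) = (-30 + 7*l)/(5 + l))
f(L) = 17 - L (f(L) = 2 + (15 - L) = 17 - L)
-2*f(z(-4)) - 1*(-23014) = -2*(17 - (-30 + 7*(-4))/(5 - 4)) - 1*(-23014) = -2*(17 - (-30 - 28)/1) + 23014 = -2*(17 - (-58)) + 23014 = -2*(17 - 1*(-58)) + 23014 = -2*(17 + 58) + 23014 = -2*75 + 23014 = -150 + 23014 = 22864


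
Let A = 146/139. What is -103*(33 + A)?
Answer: -487499/139 ≈ -3507.2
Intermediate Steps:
A = 146/139 (A = 146*(1/139) = 146/139 ≈ 1.0504)
-103*(33 + A) = -103*(33 + 146/139) = -103*4733/139 = -487499/139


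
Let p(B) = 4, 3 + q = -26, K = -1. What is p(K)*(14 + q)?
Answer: -60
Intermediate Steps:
q = -29 (q = -3 - 26 = -29)
p(K)*(14 + q) = 4*(14 - 29) = 4*(-15) = -60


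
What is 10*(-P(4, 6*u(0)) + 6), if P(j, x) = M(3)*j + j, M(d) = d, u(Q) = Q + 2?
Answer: -100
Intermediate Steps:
u(Q) = 2 + Q
P(j, x) = 4*j (P(j, x) = 3*j + j = 4*j)
10*(-P(4, 6*u(0)) + 6) = 10*(-4*4 + 6) = 10*(-1*16 + 6) = 10*(-16 + 6) = 10*(-10) = -100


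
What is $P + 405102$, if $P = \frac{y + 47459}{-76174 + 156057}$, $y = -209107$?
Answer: $\frac{32360601418}{79883} \approx 4.051 \cdot 10^{5}$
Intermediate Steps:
$P = - \frac{161648}{79883}$ ($P = \frac{-209107 + 47459}{-76174 + 156057} = - \frac{161648}{79883} \approx -2.0236$)
$P + 405102 = - \frac{161648}{79883} + 405102 = \frac{32360601418}{79883}$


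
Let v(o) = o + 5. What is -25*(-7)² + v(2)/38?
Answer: -46543/38 ≈ -1224.8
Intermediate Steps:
v(o) = 5 + o
-25*(-7)² + v(2)/38 = -25*(-7)² + (5 + 2)/38 = -25*49 + 7*(1/38) = -1225 + 7/38 = -46543/38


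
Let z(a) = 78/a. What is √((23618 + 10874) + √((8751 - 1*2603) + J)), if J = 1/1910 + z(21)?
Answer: √(6165682994800 + 13370*√1099661468990)/13370 ≈ 185.93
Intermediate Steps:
J = 49667/13370 (J = 1/1910 + 78/21 = 1/1910 + 78*(1/21) = 1/1910 + 26/7 = 49667/13370 ≈ 3.7148)
√((23618 + 10874) + √((8751 - 1*2603) + J)) = √((23618 + 10874) + √((8751 - 1*2603) + 49667/13370)) = √(34492 + √((8751 - 2603) + 49667/13370)) = √(34492 + √(6148 + 49667/13370)) = √(34492 + √(82248427/13370)) = √(34492 + √1099661468990/13370)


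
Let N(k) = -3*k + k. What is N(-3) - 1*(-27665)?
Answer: 27671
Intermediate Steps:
N(k) = -2*k
N(-3) - 1*(-27665) = -2*(-3) - 1*(-27665) = 6 + 27665 = 27671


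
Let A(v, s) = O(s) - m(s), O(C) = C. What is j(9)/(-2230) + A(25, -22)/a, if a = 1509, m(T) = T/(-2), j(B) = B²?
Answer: -65273/1121690 ≈ -0.058192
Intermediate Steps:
m(T) = -T/2 (m(T) = T*(-½) = -T/2)
A(v, s) = 3*s/2 (A(v, s) = s - (-1)*s/2 = s + s/2 = 3*s/2)
j(9)/(-2230) + A(25, -22)/a = 9²/(-2230) + ((3/2)*(-22))/1509 = 81*(-1/2230) - 33*1/1509 = -81/2230 - 11/503 = -65273/1121690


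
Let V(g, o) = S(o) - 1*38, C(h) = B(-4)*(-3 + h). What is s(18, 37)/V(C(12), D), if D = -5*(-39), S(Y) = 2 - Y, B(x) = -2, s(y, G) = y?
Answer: -6/77 ≈ -0.077922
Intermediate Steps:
C(h) = 6 - 2*h (C(h) = -2*(-3 + h) = 6 - 2*h)
D = 195
V(g, o) = -36 - o (V(g, o) = (2 - o) - 1*38 = (2 - o) - 38 = -36 - o)
s(18, 37)/V(C(12), D) = 18/(-36 - 1*195) = 18/(-36 - 195) = 18/(-231) = 18*(-1/231) = -6/77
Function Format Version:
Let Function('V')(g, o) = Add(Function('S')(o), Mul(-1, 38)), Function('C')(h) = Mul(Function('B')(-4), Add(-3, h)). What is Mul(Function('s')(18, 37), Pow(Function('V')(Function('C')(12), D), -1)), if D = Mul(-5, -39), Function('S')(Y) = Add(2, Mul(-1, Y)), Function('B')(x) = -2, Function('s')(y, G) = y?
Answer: Rational(-6, 77) ≈ -0.077922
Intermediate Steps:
Function('C')(h) = Add(6, Mul(-2, h)) (Function('C')(h) = Mul(-2, Add(-3, h)) = Add(6, Mul(-2, h)))
D = 195
Function('V')(g, o) = Add(-36, Mul(-1, o)) (Function('V')(g, o) = Add(Add(2, Mul(-1, o)), Mul(-1, 38)) = Add(Add(2, Mul(-1, o)), -38) = Add(-36, Mul(-1, o)))
Mul(Function('s')(18, 37), Pow(Function('V')(Function('C')(12), D), -1)) = Mul(18, Pow(Add(-36, Mul(-1, 195)), -1)) = Mul(18, Pow(Add(-36, -195), -1)) = Mul(18, Pow(-231, -1)) = Mul(18, Rational(-1, 231)) = Rational(-6, 77)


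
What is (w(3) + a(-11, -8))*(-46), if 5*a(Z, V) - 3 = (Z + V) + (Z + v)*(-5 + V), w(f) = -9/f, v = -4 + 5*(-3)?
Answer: -16514/5 ≈ -3302.8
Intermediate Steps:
v = -19 (v = -4 - 15 = -19)
a(Z, V) = ⅗ + V/5 + Z/5 + (-19 + Z)*(-5 + V)/5 (a(Z, V) = ⅗ + ((Z + V) + (Z - 19)*(-5 + V))/5 = ⅗ + ((V + Z) + (-19 + Z)*(-5 + V))/5 = ⅗ + (V + Z + (-19 + Z)*(-5 + V))/5 = ⅗ + (V/5 + Z/5 + (-19 + Z)*(-5 + V)/5) = ⅗ + V/5 + Z/5 + (-19 + Z)*(-5 + V)/5)
(w(3) + a(-11, -8))*(-46) = (-9/3 + (98/5 - 18/5*(-8) - ⅘*(-11) + (⅕)*(-8)*(-11)))*(-46) = (-9*⅓ + (98/5 + 144/5 + 44/5 + 88/5))*(-46) = (-3 + 374/5)*(-46) = (359/5)*(-46) = -16514/5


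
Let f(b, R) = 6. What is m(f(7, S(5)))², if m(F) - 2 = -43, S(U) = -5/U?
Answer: 1681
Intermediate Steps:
m(F) = -41 (m(F) = 2 - 43 = -41)
m(f(7, S(5)))² = (-41)² = 1681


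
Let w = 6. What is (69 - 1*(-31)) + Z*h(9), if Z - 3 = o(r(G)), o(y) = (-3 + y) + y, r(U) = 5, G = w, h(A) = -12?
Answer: -20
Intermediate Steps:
G = 6
o(y) = -3 + 2*y
Z = 10 (Z = 3 + (-3 + 2*5) = 3 + (-3 + 10) = 3 + 7 = 10)
(69 - 1*(-31)) + Z*h(9) = (69 - 1*(-31)) + 10*(-12) = (69 + 31) - 120 = 100 - 120 = -20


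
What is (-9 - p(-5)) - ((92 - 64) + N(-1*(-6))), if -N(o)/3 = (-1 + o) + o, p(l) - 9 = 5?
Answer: -18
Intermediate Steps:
p(l) = 14 (p(l) = 9 + 5 = 14)
N(o) = 3 - 6*o (N(o) = -3*((-1 + o) + o) = -3*(-1 + 2*o) = 3 - 6*o)
(-9 - p(-5)) - ((92 - 64) + N(-1*(-6))) = (-9 - 1*14) - ((92 - 64) + (3 - (-6)*(-6))) = (-9 - 14) - (28 + (3 - 6*6)) = -23 - (28 + (3 - 36)) = -23 - (28 - 33) = -23 - 1*(-5) = -23 + 5 = -18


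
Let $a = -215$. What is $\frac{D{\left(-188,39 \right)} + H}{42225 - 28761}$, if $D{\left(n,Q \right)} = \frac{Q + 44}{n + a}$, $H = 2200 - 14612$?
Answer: $- \frac{555791}{602888} \approx -0.92188$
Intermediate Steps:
$H = -12412$
$D{\left(n,Q \right)} = \frac{44 + Q}{-215 + n}$ ($D{\left(n,Q \right)} = \frac{Q + 44}{n - 215} = \frac{44 + Q}{-215 + n}$)
$\frac{D{\left(-188,39 \right)} + H}{42225 - 28761} = \frac{\frac{44 + 39}{-215 - 188} - 12412}{42225 - 28761} = \frac{\frac{1}{-403} \cdot 83 - 12412}{13464} = \left(\left(- \frac{1}{403}\right) 83 - 12412\right) \frac{1}{13464} = \left(- \frac{83}{403} - 12412\right) \frac{1}{13464} = \left(- \frac{5002119}{403}\right) \frac{1}{13464} = - \frac{555791}{602888}$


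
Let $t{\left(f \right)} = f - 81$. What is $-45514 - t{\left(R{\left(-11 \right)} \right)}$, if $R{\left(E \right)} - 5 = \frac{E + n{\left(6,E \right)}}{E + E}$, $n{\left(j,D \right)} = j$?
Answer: $- \frac{999641}{22} \approx -45438.0$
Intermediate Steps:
$R{\left(E \right)} = 5 + \frac{6 + E}{2 E}$ ($R{\left(E \right)} = 5 + \frac{E + 6}{E + E} = 5 + \frac{6 + E}{2 E}$)
$t{\left(f \right)} = -81 + f$
$-45514 - t{\left(R{\left(-11 \right)} \right)} = -45514 - \left(-81 + \left(\frac{11}{2} + \frac{3}{-11}\right)\right) = -45514 - \left(-81 + \left(\frac{11}{2} + 3 \left(- \frac{1}{11}\right)\right)\right) = -45514 - \left(-81 + \left(\frac{11}{2} - \frac{3}{11}\right)\right) = -45514 - \left(-81 + \frac{115}{22}\right) = -45514 - - \frac{1667}{22} = -45514 + \frac{1667}{22} = - \frac{999641}{22}$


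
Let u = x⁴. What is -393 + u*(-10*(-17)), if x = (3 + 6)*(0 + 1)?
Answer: 1114977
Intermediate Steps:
x = 9 (x = 9*1 = 9)
u = 6561 (u = 9⁴ = 6561)
-393 + u*(-10*(-17)) = -393 + 6561*(-10*(-17)) = -393 + 6561*170 = -393 + 1115370 = 1114977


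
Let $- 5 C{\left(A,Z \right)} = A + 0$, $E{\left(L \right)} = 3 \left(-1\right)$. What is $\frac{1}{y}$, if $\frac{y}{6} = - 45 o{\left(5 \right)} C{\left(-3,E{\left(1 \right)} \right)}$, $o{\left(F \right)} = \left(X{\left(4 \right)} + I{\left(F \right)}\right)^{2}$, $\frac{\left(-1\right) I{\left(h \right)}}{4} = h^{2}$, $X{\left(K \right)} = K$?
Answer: $- \frac{1}{1492992} \approx -6.698 \cdot 10^{-7}$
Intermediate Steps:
$I{\left(h \right)} = - 4 h^{2}$
$E{\left(L \right)} = -3$
$C{\left(A,Z \right)} = - \frac{A}{5}$ ($C{\left(A,Z \right)} = - \frac{A + 0}{5} = - \frac{A}{5}$)
$o{\left(F \right)} = \left(4 - 4 F^{2}\right)^{2}$
$y = -1492992$ ($y = 6 - 45 \cdot 16 \left(-1 + 5^{2}\right)^{2} \left(\left(- \frac{1}{5}\right) \left(-3\right)\right) = 6 - 45 \cdot 16 \left(-1 + 25\right)^{2} \cdot \frac{3}{5} = 6 - 45 \cdot 16 \cdot 24^{2} \cdot \frac{3}{5} = 6 - 45 \cdot 16 \cdot 576 \cdot \frac{3}{5} = 6 \left(-45\right) 9216 \cdot \frac{3}{5} = 6 \left(\left(-414720\right) \frac{3}{5}\right) = 6 \left(-248832\right) = -1492992$)
$\frac{1}{y} = \frac{1}{-1492992} = - \frac{1}{1492992}$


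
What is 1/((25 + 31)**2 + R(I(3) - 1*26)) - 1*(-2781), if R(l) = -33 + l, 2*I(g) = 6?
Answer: 8565481/3080 ≈ 2781.0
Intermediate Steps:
I(g) = 3 (I(g) = (1/2)*6 = 3)
1/((25 + 31)**2 + R(I(3) - 1*26)) - 1*(-2781) = 1/((25 + 31)**2 + (-33 + (3 - 1*26))) - 1*(-2781) = 1/(56**2 + (-33 + (3 - 26))) + 2781 = 1/(3136 + (-33 - 23)) + 2781 = 1/(3136 - 56) + 2781 = 1/3080 + 2781 = 8565481/3080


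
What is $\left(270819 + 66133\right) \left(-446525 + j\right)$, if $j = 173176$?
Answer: $-92105492248$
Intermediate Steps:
$\left(270819 + 66133\right) \left(-446525 + j\right) = \left(270819 + 66133\right) \left(-446525 + 173176\right) = 336952 \left(-273349\right) = -92105492248$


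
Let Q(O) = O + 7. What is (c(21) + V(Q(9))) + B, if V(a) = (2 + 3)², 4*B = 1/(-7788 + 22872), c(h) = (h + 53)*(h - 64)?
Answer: -190480751/60336 ≈ -3157.0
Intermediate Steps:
c(h) = (-64 + h)*(53 + h) (c(h) = (53 + h)*(-64 + h) = (-64 + h)*(53 + h))
Q(O) = 7 + O
B = 1/60336 (B = 1/(4*(-7788 + 22872)) = (¼)/15084 = (¼)*(1/15084) = 1/60336 ≈ 1.6574e-5)
V(a) = 25 (V(a) = 5² = 25)
(c(21) + V(Q(9))) + B = ((-3392 + 21² - 11*21) + 25) + 1/60336 = ((-3392 + 441 - 231) + 25) + 1/60336 = (-3182 + 25) + 1/60336 = -3157 + 1/60336 = -190480751/60336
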